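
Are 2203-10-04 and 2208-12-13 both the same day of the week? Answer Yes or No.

Yes

From Oct 4, 2203 to Dec 13, 2208 is 1897 days.
1897 mod 7 = 0, so they are the same weekday.
(Oct 4, 2203 is a Tuesday; Dec 13, 2208 is a Tuesday.)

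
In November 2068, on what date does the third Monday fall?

November 19, 2068

November 1, 2068 is a Thursday.
The first Monday is therefore November 5 (4 days later).
The third Monday is 5 + 2×7 = November 19.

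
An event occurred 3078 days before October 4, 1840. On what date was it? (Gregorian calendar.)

−366 (one year; includes Feb 29, 1840) → Oct 4, 1839 (2712 left).
−365 (one year) → Oct 4, 1838 (2347 left).
−365 (one year) → Oct 4, 1837 (1982 left).
−365 (one year) → Oct 4, 1836 (1617 left).
−366 (one year; includes Feb 29, 1836) → Oct 4, 1835 (1251 left).
−365 (one year) → Oct 4, 1834 (886 left).
−365 (one year) → Oct 4, 1833 (521 left).
−365 (one year) → Oct 4, 1832 (156 left).
−4 → Sep 30, 1832 (end of Sep, 30 days; 152 left).
−30 → Aug 31, 1832 (end of Aug, 31 days; 122 left).
−31 → Jul 31, 1832 (end of Jul, 31 days; 91 left).
−31 → Jun 30, 1832 (end of Jun, 30 days; 60 left).
−30 → May 31, 1832 (end of May, 31 days; 30 left).
−30 → May 1, 1832.

May 1, 1832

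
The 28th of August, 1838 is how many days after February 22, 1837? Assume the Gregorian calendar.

Feb 22, 1837 → Feb 22, 1838: 365 days.
Feb 22, 1838 → Mar 22, 1838: 28 days (February has 28).
Mar 22, 1838 → Apr 22, 1838: 31 days (March has 31).
Apr 22, 1838 → May 22, 1838: 30 days (April has 30).
May 22, 1838 → Jun 22, 1838: 31 days (May has 31).
Jun 22, 1838 → Jul 22, 1838: 30 days (June has 30).
Jul 22, 1838 → Aug 22, 1838: 31 days (July has 31).
Aug 22, 1838 → Aug 28, 1838: 6 days.
Total: 552 days.

552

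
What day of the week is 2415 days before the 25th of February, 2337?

Thursday

First find the weekday of Feb 25, 2337. Doomsday rule: the anchor day for the 2300s is Wednesday. For year 37: 37÷12 = 3 r 1, and 1÷4 = 0, so 3+1+0 = 4.
Wednesday + 4 ≡ Sunday — that's 2337's doomsday.
In February the doomsday date is Feb 28 (2337 is not a leap year).
Feb 25 is 3 days before Feb 28; 3 mod 7 = 3, so Sunday − 3 = Thursday.
2415 mod 7 = 0, so 2415 days before a Thursday is Thursday − 0 = Thursday.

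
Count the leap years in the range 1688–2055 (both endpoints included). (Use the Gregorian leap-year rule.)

Multiples of 4 in [1688,2055]: 92.
Of those, multiples of 100: 4 (not leap unless ÷400).
Multiples of 400: 1.
Leap years = 92 − 4 + 1 = 89.

89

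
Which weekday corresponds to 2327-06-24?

Friday

Doomsday rule: the anchor day for the 2300s is Wednesday. For year 27: 27÷12 = 2 r 3, and 3÷4 = 0, so 2+3+0 = 5.
Wednesday + 5 ≡ Monday — that's 2327's doomsday.
In June the doomsday date is Jun 6.
Jun 24 is 18 days after Jun 6; 18 mod 7 = 4, so Monday + 4 = Friday.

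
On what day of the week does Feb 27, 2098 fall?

Thursday

January 1, 2098 is a Wednesday.
Jan 1, 2098 → Feb 1, 2098: 31 days (January has 31).
Feb 1, 2098 → Feb 27, 2098: 26 days.
Total: 57 days.
57 mod 7 = 1, so Wednesday + 1 = Thursday.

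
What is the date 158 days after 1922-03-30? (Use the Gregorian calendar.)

September 4, 1922

Mar has 31 days: +2 → Apr 1, 1922 (156 left).
Apr has 30 days: +30 → May 1, 1922 (126 left).
May has 31 days: +31 → Jun 1, 1922 (95 left).
Jun has 30 days: +30 → Jul 1, 1922 (65 left).
Jul has 31 days: +31 → Aug 1, 1922 (34 left).
Aug has 31 days: +31 → Sep 1, 1922 (3 left).
+3 → Sep 4, 1922.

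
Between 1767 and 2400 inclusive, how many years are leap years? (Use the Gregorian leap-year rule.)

154

Multiples of 4 in [1767,2400]: 159.
Of those, multiples of 100: 7 (not leap unless ÷400).
Multiples of 400: 2.
Leap years = 159 − 7 + 2 = 154.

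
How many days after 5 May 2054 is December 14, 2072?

May 5, 2054 → May 5, 2055: 365 days.
May 5, 2055 → May 5, 2056: 366 days (Feb 29, 2056 is in that span).
May 5, 2056 → May 5, 2057: 365 days.
May 5, 2057 → May 5, 2058: 365 days.
May 5, 2058 → May 5, 2059: 365 days.
May 5, 2059 → May 5, 2060: 366 days (Feb 29, 2060 is in that span).
May 5, 2060 → May 5, 2061: 365 days.
May 5, 2061 → May 5, 2062: 365 days.
May 5, 2062 → May 5, 2063: 365 days.
May 5, 2063 → May 5, 2064: 366 days (Feb 29, 2064 is in that span).
May 5, 2064 → May 5, 2065: 365 days.
May 5, 2065 → May 5, 2066: 365 days.
May 5, 2066 → May 5, 2067: 365 days.
May 5, 2067 → May 5, 2068: 366 days (Feb 29, 2068 is in that span).
May 5, 2068 → May 5, 2069: 365 days.
May 5, 2069 → May 5, 2070: 365 days.
May 5, 2070 → May 5, 2071: 365 days.
May 5, 2071 → May 5, 2072: 366 days (Feb 29, 2072 is in that span).
May 5, 2072 → Jun 5, 2072: 31 days (May has 31).
Jun 5, 2072 → Jul 5, 2072: 30 days (June has 30).
Jul 5, 2072 → Aug 5, 2072: 31 days (July has 31).
Aug 5, 2072 → Sep 5, 2072: 31 days (August has 31).
Sep 5, 2072 → Oct 5, 2072: 30 days (September has 30).
Oct 5, 2072 → Nov 5, 2072: 31 days (October has 31).
Nov 5, 2072 → Dec 5, 2072: 30 days (November has 30).
Dec 5, 2072 → Dec 14, 2072: 9 days.
Total: 6798 days.

6798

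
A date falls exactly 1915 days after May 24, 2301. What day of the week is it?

May 24, 2301 is a Friday.
1915 mod 7 = 4, so 1915 days after a Friday is Friday + 4 = Tuesday.

Tuesday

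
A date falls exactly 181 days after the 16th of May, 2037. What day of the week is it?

Friday

First find the weekday of May 16, 2037. Doomsday rule: the anchor day for the 2000s is Tuesday. For year 37: 37÷12 = 3 r 1, and 1÷4 = 0, so 3+1+0 = 4.
Tuesday + 4 ≡ Saturday — that's 2037's doomsday.
In May the doomsday date is May 9.
May 16 is 7 days after May 9; 7 mod 7 = 0, so Saturday + 0 = Saturday.
181 mod 7 = 6, so 181 days after a Saturday is Saturday + 6 = Friday.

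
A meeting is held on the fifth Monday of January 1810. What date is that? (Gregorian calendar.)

January 1, 1810 is a Monday.
The first Monday is therefore January 1 (same day).
The fifth Monday is 1 + 4×7 = January 29.

January 29, 1810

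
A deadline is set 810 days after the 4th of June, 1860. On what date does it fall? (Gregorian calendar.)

+365 (one year) → Jun 4, 1861 (445 left).
+365 (one year) → Jun 4, 1862 (80 left).
Jun has 30 days: +27 → Jul 1, 1862 (53 left).
Jul has 31 days: +31 → Aug 1, 1862 (22 left).
+22 → Aug 23, 1862.

August 23, 1862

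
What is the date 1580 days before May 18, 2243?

January 19, 2239

−365 (one year) → May 18, 2242 (1215 left).
−365 (one year) → May 18, 2241 (850 left).
−365 (one year) → May 18, 2240 (485 left).
−366 (one year; includes Feb 29, 2240) → May 18, 2239 (119 left).
−18 → Apr 30, 2239 (end of Apr, 30 days; 101 left).
−30 → Mar 31, 2239 (end of Mar, 31 days; 71 left).
−31 → Feb 28, 2239 (end of Feb, 28 days; 40 left).
−28 → Jan 31, 2239 (end of Jan, 31 days; 12 left).
−12 → Jan 19, 2239.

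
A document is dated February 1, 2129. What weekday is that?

Doomsday rule: the anchor day for the 2100s is Sunday. For year 29: 29÷12 = 2 r 5, and 5÷4 = 1, so 2+5+1 = 8.
Sunday + 8 ≡ Monday — that's 2129's doomsday.
In February the doomsday date is Feb 28 (2129 is not a leap year).
Feb 1 is 27 days before Feb 28; 27 mod 7 = 6, so Monday − 6 = Tuesday.

Tuesday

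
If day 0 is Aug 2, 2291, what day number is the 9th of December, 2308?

Aug 2, 2291 → Aug 2, 2292: 366 days (Feb 29, 2292 is in that span).
Aug 2, 2292 → Aug 2, 2293: 365 days.
Aug 2, 2293 → Aug 2, 2294: 365 days.
Aug 2, 2294 → Aug 2, 2295: 365 days.
Aug 2, 2295 → Aug 2, 2296: 366 days (Feb 29, 2296 is in that span).
Aug 2, 2296 → Aug 2, 2297: 365 days.
Aug 2, 2297 → Aug 2, 2298: 365 days.
Aug 2, 2298 → Aug 2, 2299: 365 days.
Aug 2, 2299 → Aug 2, 2300: 365 days.
Aug 2, 2300 → Aug 2, 2301: 365 days.
Aug 2, 2301 → Aug 2, 2302: 365 days.
Aug 2, 2302 → Aug 2, 2303: 365 days.
Aug 2, 2303 → Aug 2, 2304: 366 days (Feb 29, 2304 is in that span).
Aug 2, 2304 → Aug 2, 2305: 365 days.
Aug 2, 2305 → Aug 2, 2306: 365 days.
Aug 2, 2306 → Aug 2, 2307: 365 days.
Aug 2, 2307 → Aug 2, 2308: 366 days (Feb 29, 2308 is in that span).
Aug 2, 2308 → Sep 2, 2308: 31 days (August has 31).
Sep 2, 2308 → Oct 2, 2308: 30 days (September has 30).
Oct 2, 2308 → Nov 2, 2308: 31 days (October has 31).
Nov 2, 2308 → Dec 2, 2308: 30 days (November has 30).
Dec 2, 2308 → Dec 9, 2308: 7 days.
Total: 6338 days.

6338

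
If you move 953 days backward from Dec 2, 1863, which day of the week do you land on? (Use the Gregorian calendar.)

First find the weekday of Dec 2, 1863. Doomsday rule: the anchor day for the 1800s is Friday. For year 63: 63÷12 = 5 r 3, and 3÷4 = 0, so 5+3+0 = 8.
Friday + 8 ≡ Saturday — that's 1863's doomsday.
In December the doomsday date is Dec 12.
Dec 2 is 10 days before Dec 12; 10 mod 7 = 3, so Saturday − 3 = Wednesday.
953 mod 7 = 1, so 953 days before a Wednesday is Wednesday − 1 = Tuesday.

Tuesday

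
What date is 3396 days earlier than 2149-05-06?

−365 (one year) → May 6, 2148 (3031 left).
−366 (one year; includes Feb 29, 2148) → May 6, 2147 (2665 left).
−365 (one year) → May 6, 2146 (2300 left).
−365 (one year) → May 6, 2145 (1935 left).
−365 (one year) → May 6, 2144 (1570 left).
−366 (one year; includes Feb 29, 2144) → May 6, 2143 (1204 left).
−365 (one year) → May 6, 2142 (839 left).
−365 (one year) → May 6, 2141 (474 left).
−365 (one year) → May 6, 2140 (109 left).
−6 → Apr 30, 2140 (end of Apr, 30 days; 103 left).
−30 → Mar 31, 2140 (end of Mar, 31 days; 73 left).
−31 → Feb 29, 2140 (end of Feb, 29 days; 42 left).
−29 → Jan 31, 2140 (end of Jan, 31 days; 13 left).
−13 → Jan 18, 2140.

January 18, 2140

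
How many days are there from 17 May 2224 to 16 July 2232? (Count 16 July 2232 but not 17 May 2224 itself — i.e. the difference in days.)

May 17, 2224 → May 17, 2225: 365 days.
May 17, 2225 → May 17, 2226: 365 days.
May 17, 2226 → May 17, 2227: 365 days.
May 17, 2227 → May 17, 2228: 366 days (Feb 29, 2228 is in that span).
May 17, 2228 → May 17, 2229: 365 days.
May 17, 2229 → May 17, 2230: 365 days.
May 17, 2230 → May 17, 2231: 365 days.
May 17, 2231 → May 17, 2232: 366 days (Feb 29, 2232 is in that span).
May 17, 2232 → Jun 17, 2232: 31 days (May has 31).
Jun 17, 2232 → Jul 16, 2232: 29 days.
Total: 2982 days.

2982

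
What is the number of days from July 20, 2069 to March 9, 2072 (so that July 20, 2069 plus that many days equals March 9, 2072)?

Jul 20, 2069 → Jul 20, 2070: 365 days.
Jul 20, 2070 → Jul 20, 2071: 365 days.
Jul 20, 2071 → Aug 20, 2071: 31 days (July has 31).
Aug 20, 2071 → Sep 20, 2071: 31 days (August has 31).
Sep 20, 2071 → Oct 20, 2071: 30 days (September has 30).
Oct 20, 2071 → Nov 20, 2071: 31 days (October has 31).
Nov 20, 2071 → Dec 20, 2071: 30 days (November has 30).
Dec 20, 2071 → Jan 20, 2072: 31 days (December has 31).
Jan 20, 2072 → Feb 20, 2072: 31 days (January has 31).
Feb 20, 2072 → Mar 9, 2072: 18 days.
Total: 963 days.

963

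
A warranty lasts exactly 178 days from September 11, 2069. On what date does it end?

Sep has 30 days: +20 → Oct 1, 2069 (158 left).
Oct has 31 days: +31 → Nov 1, 2069 (127 left).
Nov has 30 days: +30 → Dec 1, 2069 (97 left).
Dec has 31 days: +31 → Jan 1, 2070 (66 left).
Jan has 31 days: +31 → Feb 1, 2070 (35 left).
Feb has 28 days: +28 → Mar 1, 2070 (7 left).
+7 → Mar 8, 2070.

March 8, 2070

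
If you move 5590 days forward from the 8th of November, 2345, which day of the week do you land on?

First find the weekday of Nov 8, 2345. Doomsday rule: the anchor day for the 2300s is Wednesday. For year 45: 45÷12 = 3 r 9, and 9÷4 = 2, so 3+9+2 = 14.
Wednesday + 14 ≡ Wednesday — that's 2345's doomsday.
In November the doomsday date is Nov 7.
Nov 8 is 1 day after Nov 7; 1 mod 7 = 1, so Wednesday + 1 = Thursday.
5590 mod 7 = 4, so 5590 days after a Thursday is Thursday + 4 = Monday.

Monday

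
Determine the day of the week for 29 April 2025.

Doomsday rule: the anchor day for the 2000s is Tuesday. For year 25: 25÷12 = 2 r 1, and 1÷4 = 0, so 2+1+0 = 3.
Tuesday + 3 ≡ Friday — that's 2025's doomsday.
In April the doomsday date is Apr 4.
Apr 29 is 25 days after Apr 4; 25 mod 7 = 4, so Friday + 4 = Tuesday.

Tuesday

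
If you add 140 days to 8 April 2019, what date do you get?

August 26, 2019

Apr has 30 days: +23 → May 1, 2019 (117 left).
May has 31 days: +31 → Jun 1, 2019 (86 left).
Jun has 30 days: +30 → Jul 1, 2019 (56 left).
Jul has 31 days: +31 → Aug 1, 2019 (25 left).
+25 → Aug 26, 2019.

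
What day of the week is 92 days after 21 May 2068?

May 21, 2068 is a Monday.
92 mod 7 = 1, so 92 days after a Monday is Monday + 1 = Tuesday.

Tuesday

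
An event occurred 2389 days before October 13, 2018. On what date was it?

−365 (one year) → Oct 13, 2017 (2024 left).
−365 (one year) → Oct 13, 2016 (1659 left).
−366 (one year; includes Feb 29, 2016) → Oct 13, 2015 (1293 left).
−365 (one year) → Oct 13, 2014 (928 left).
−365 (one year) → Oct 13, 2013 (563 left).
−365 (one year) → Oct 13, 2012 (198 left).
−13 → Sep 30, 2012 (end of Sep, 30 days; 185 left).
−30 → Aug 31, 2012 (end of Aug, 31 days; 155 left).
−31 → Jul 31, 2012 (end of Jul, 31 days; 124 left).
−31 → Jun 30, 2012 (end of Jun, 30 days; 93 left).
−30 → May 31, 2012 (end of May, 31 days; 63 left).
−31 → Apr 30, 2012 (end of Apr, 30 days; 32 left).
−30 → Mar 31, 2012 (end of Mar, 31 days; 2 left).
−2 → Mar 29, 2012.

March 29, 2012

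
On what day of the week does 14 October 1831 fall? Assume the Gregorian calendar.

Doomsday rule: the anchor day for the 1800s is Friday. For year 31: 31÷12 = 2 r 7, and 7÷4 = 1, so 2+7+1 = 10.
Friday + 10 ≡ Monday — that's 1831's doomsday.
In October the doomsday date is Oct 10.
Oct 14 is 4 days after Oct 10; 4 mod 7 = 4, so Monday + 4 = Friday.

Friday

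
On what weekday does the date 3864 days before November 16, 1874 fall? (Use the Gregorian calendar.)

Monday

First find the weekday of Nov 16, 1874. Doomsday rule: the anchor day for the 1800s is Friday. For year 74: 74÷12 = 6 r 2, and 2÷4 = 0, so 6+2+0 = 8.
Friday + 8 ≡ Saturday — that's 1874's doomsday.
In November the doomsday date is Nov 7.
Nov 16 is 9 days after Nov 7; 9 mod 7 = 2, so Saturday + 2 = Monday.
3864 mod 7 = 0, so 3864 days before a Monday is Monday − 0 = Monday.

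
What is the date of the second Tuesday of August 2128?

August 10, 2128

August 1, 2128 is a Sunday.
The first Tuesday is therefore August 3 (2 days later).
The second Tuesday is 3 + 1×7 = August 10.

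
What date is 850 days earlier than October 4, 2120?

June 7, 2118

−366 (one year; includes Feb 29, 2120) → Oct 4, 2119 (484 left).
−365 (one year) → Oct 4, 2118 (119 left).
−4 → Sep 30, 2118 (end of Sep, 30 days; 115 left).
−30 → Aug 31, 2118 (end of Aug, 31 days; 85 left).
−31 → Jul 31, 2118 (end of Jul, 31 days; 54 left).
−31 → Jun 30, 2118 (end of Jun, 30 days; 23 left).
−23 → Jun 7, 2118.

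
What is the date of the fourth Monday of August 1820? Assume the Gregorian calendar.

August 1, 1820 is a Tuesday.
The first Monday is therefore August 7 (6 days later).
The fourth Monday is 7 + 3×7 = August 28.

August 28, 1820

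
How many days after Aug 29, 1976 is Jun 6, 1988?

4299

Aug 29, 1976 → Aug 29, 1977: 365 days.
Aug 29, 1977 → Aug 29, 1978: 365 days.
Aug 29, 1978 → Aug 29, 1979: 365 days.
Aug 29, 1979 → Aug 29, 1980: 366 days (Feb 29, 1980 is in that span).
Aug 29, 1980 → Aug 29, 1981: 365 days.
Aug 29, 1981 → Aug 29, 1982: 365 days.
Aug 29, 1982 → Aug 29, 1983: 365 days.
Aug 29, 1983 → Aug 29, 1984: 366 days (Feb 29, 1984 is in that span).
Aug 29, 1984 → Aug 29, 1985: 365 days.
Aug 29, 1985 → Aug 29, 1986: 365 days.
Aug 29, 1986 → Aug 29, 1987: 365 days.
Aug 29, 1987 → Sep 29, 1987: 31 days (August has 31).
Sep 29, 1987 → Oct 29, 1987: 30 days (September has 30).
Oct 29, 1987 → Nov 29, 1987: 31 days (October has 31).
Nov 29, 1987 → Dec 29, 1987: 30 days (November has 30).
Dec 29, 1987 → Jan 29, 1988: 31 days (December has 31).
Jan 29, 1988 → Feb 29, 1988: 31 days (January has 31).
Feb 29, 1988 → Mar 29, 1988: 29 days (February has 29).
Mar 29, 1988 → Apr 29, 1988: 31 days (March has 31).
Apr 29, 1988 → May 29, 1988: 30 days (April has 30).
May 29, 1988 → Jun 6, 1988: 8 days.
Total: 4299 days.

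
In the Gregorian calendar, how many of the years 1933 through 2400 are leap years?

114

Multiples of 4 in [1933,2400]: 117.
Of those, multiples of 100: 5 (not leap unless ÷400).
Multiples of 400: 2.
Leap years = 117 − 5 + 2 = 114.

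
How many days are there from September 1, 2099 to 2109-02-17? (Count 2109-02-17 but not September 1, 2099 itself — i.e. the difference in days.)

3456

Sep 1, 2099 → Sep 1, 2100: 365 days.
Sep 1, 2100 → Sep 1, 2101: 365 days.
Sep 1, 2101 → Sep 1, 2102: 365 days.
Sep 1, 2102 → Sep 1, 2103: 365 days.
Sep 1, 2103 → Sep 1, 2104: 366 days (Feb 29, 2104 is in that span).
Sep 1, 2104 → Sep 1, 2105: 365 days.
Sep 1, 2105 → Sep 1, 2106: 365 days.
Sep 1, 2106 → Sep 1, 2107: 365 days.
Sep 1, 2107 → Sep 1, 2108: 366 days (Feb 29, 2108 is in that span).
Sep 1, 2108 → Oct 1, 2108: 30 days (September has 30).
Oct 1, 2108 → Nov 1, 2108: 31 days (October has 31).
Nov 1, 2108 → Dec 1, 2108: 30 days (November has 30).
Dec 1, 2108 → Jan 1, 2109: 31 days (December has 31).
Jan 1, 2109 → Feb 1, 2109: 31 days (January has 31).
Feb 1, 2109 → Feb 17, 2109: 16 days.
Total: 3456 days.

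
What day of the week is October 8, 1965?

January 1, 1965 is a Friday.
Jan 1, 1965 → Feb 1, 1965: 31 days (January has 31).
Feb 1, 1965 → Mar 1, 1965: 28 days (February has 28).
Mar 1, 1965 → Apr 1, 1965: 31 days (March has 31).
Apr 1, 1965 → May 1, 1965: 30 days (April has 30).
May 1, 1965 → Jun 1, 1965: 31 days (May has 31).
Jun 1, 1965 → Jul 1, 1965: 30 days (June has 30).
Jul 1, 1965 → Aug 1, 1965: 31 days (July has 31).
Aug 1, 1965 → Sep 1, 1965: 31 days (August has 31).
Sep 1, 1965 → Oct 1, 1965: 30 days (September has 30).
Oct 1, 1965 → Oct 8, 1965: 7 days.
Total: 280 days.
280 mod 7 = 0, so Friday + 0 = Friday.

Friday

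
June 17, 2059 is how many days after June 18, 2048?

4016

Jun 18, 2048 → Jun 18, 2049: 365 days.
Jun 18, 2049 → Jun 18, 2050: 365 days.
Jun 18, 2050 → Jun 18, 2051: 365 days.
Jun 18, 2051 → Jun 18, 2052: 366 days (Feb 29, 2052 is in that span).
Jun 18, 2052 → Jun 18, 2053: 365 days.
Jun 18, 2053 → Jun 18, 2054: 365 days.
Jun 18, 2054 → Jun 18, 2055: 365 days.
Jun 18, 2055 → Jun 18, 2056: 366 days (Feb 29, 2056 is in that span).
Jun 18, 2056 → Jun 18, 2057: 365 days.
Jun 18, 2057 → Jun 18, 2058: 365 days.
Jun 18, 2058 → Jul 18, 2058: 30 days (June has 30).
Jul 18, 2058 → Aug 18, 2058: 31 days (July has 31).
Aug 18, 2058 → Sep 18, 2058: 31 days (August has 31).
Sep 18, 2058 → Oct 18, 2058: 30 days (September has 30).
Oct 18, 2058 → Nov 18, 2058: 31 days (October has 31).
Nov 18, 2058 → Dec 18, 2058: 30 days (November has 30).
Dec 18, 2058 → Jan 18, 2059: 31 days (December has 31).
Jan 18, 2059 → Feb 18, 2059: 31 days (January has 31).
Feb 18, 2059 → Mar 18, 2059: 28 days (February has 28).
Mar 18, 2059 → Apr 18, 2059: 31 days (March has 31).
Apr 18, 2059 → May 18, 2059: 30 days (April has 30).
May 18, 2059 → Jun 17, 2059: 30 days.
Total: 4016 days.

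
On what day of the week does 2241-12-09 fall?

January 1, 2241 is a Friday.
Jan 1, 2241 → Feb 1, 2241: 31 days (January has 31).
Feb 1, 2241 → Mar 1, 2241: 28 days (February has 28).
Mar 1, 2241 → Apr 1, 2241: 31 days (March has 31).
Apr 1, 2241 → May 1, 2241: 30 days (April has 30).
May 1, 2241 → Jun 1, 2241: 31 days (May has 31).
Jun 1, 2241 → Jul 1, 2241: 30 days (June has 30).
Jul 1, 2241 → Aug 1, 2241: 31 days (July has 31).
Aug 1, 2241 → Sep 1, 2241: 31 days (August has 31).
Sep 1, 2241 → Oct 1, 2241: 30 days (September has 30).
Oct 1, 2241 → Nov 1, 2241: 31 days (October has 31).
Nov 1, 2241 → Dec 1, 2241: 30 days (November has 30).
Dec 1, 2241 → Dec 9, 2241: 8 days.
Total: 342 days.
342 mod 7 = 6, so Friday + 6 = Thursday.

Thursday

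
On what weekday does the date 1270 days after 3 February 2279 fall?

Thursday

Feb 3, 2279 is a Monday.
1270 mod 7 = 3, so 1270 days after a Monday is Monday + 3 = Thursday.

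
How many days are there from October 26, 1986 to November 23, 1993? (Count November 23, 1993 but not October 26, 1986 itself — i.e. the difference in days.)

Oct 26, 1986 → Oct 26, 1987: 365 days.
Oct 26, 1987 → Oct 26, 1988: 366 days (Feb 29, 1988 is in that span).
Oct 26, 1988 → Oct 26, 1989: 365 days.
Oct 26, 1989 → Oct 26, 1990: 365 days.
Oct 26, 1990 → Oct 26, 1991: 365 days.
Oct 26, 1991 → Oct 26, 1992: 366 days (Feb 29, 1992 is in that span).
Oct 26, 1992 → Nov 26, 1992: 31 days (October has 31).
Nov 26, 1992 → Dec 26, 1992: 30 days (November has 30).
Dec 26, 1992 → Jan 26, 1993: 31 days (December has 31).
Jan 26, 1993 → Feb 26, 1993: 31 days (January has 31).
Feb 26, 1993 → Mar 26, 1993: 28 days (February has 28).
Mar 26, 1993 → Apr 26, 1993: 31 days (March has 31).
Apr 26, 1993 → May 26, 1993: 30 days (April has 30).
May 26, 1993 → Jun 26, 1993: 31 days (May has 31).
Jun 26, 1993 → Jul 26, 1993: 30 days (June has 30).
Jul 26, 1993 → Aug 26, 1993: 31 days (July has 31).
Aug 26, 1993 → Sep 26, 1993: 31 days (August has 31).
Sep 26, 1993 → Oct 26, 1993: 30 days (September has 30).
Oct 26, 1993 → Nov 23, 1993: 28 days.
Total: 2585 days.

2585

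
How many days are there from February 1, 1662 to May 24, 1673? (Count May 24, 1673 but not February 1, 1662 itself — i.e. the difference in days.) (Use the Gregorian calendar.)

Feb 1, 1662 → Feb 1, 1663: 365 days.
Feb 1, 1663 → Feb 1, 1664: 365 days.
Feb 1, 1664 → Feb 1, 1665: 366 days (Feb 29, 1664 is in that span).
Feb 1, 1665 → Feb 1, 1666: 365 days.
Feb 1, 1666 → Feb 1, 1667: 365 days.
Feb 1, 1667 → Feb 1, 1668: 365 days.
Feb 1, 1668 → Feb 1, 1669: 366 days (Feb 29, 1668 is in that span).
Feb 1, 1669 → Feb 1, 1670: 365 days.
Feb 1, 1670 → Feb 1, 1671: 365 days.
Feb 1, 1671 → Feb 1, 1672: 365 days.
Feb 1, 1672 → Feb 1, 1673: 366 days (Feb 29, 1672 is in that span).
Feb 1, 1673 → Mar 1, 1673: 28 days (February has 28).
Mar 1, 1673 → Apr 1, 1673: 31 days (March has 31).
Apr 1, 1673 → May 1, 1673: 30 days (April has 30).
May 1, 1673 → May 24, 1673: 23 days.
Total: 4130 days.

4130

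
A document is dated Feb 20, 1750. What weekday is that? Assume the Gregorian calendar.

Friday

Doomsday rule: the anchor day for the 1700s is Sunday. For year 50: 50÷12 = 4 r 2, and 2÷4 = 0, so 4+2+0 = 6.
Sunday + 6 ≡ Saturday — that's 1750's doomsday.
In February the doomsday date is Feb 28 (1750 is not a leap year).
Feb 20 is 8 days before Feb 28; 8 mod 7 = 1, so Saturday − 1 = Friday.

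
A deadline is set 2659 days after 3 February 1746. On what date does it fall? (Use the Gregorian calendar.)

+365 (one year) → Feb 3, 1747 (2294 left).
+365 (one year) → Feb 3, 1748 (1929 left).
+366 (one year; includes Feb 29, 1748) → Feb 3, 1749 (1563 left).
+365 (one year) → Feb 3, 1750 (1198 left).
+365 (one year) → Feb 3, 1751 (833 left).
+365 (one year) → Feb 3, 1752 (468 left).
+366 (one year; includes Feb 29, 1752) → Feb 3, 1753 (102 left).
Feb has 28 days: +26 → Mar 1, 1753 (76 left).
Mar has 31 days: +31 → Apr 1, 1753 (45 left).
Apr has 30 days: +30 → May 1, 1753 (15 left).
+15 → May 16, 1753.

May 16, 1753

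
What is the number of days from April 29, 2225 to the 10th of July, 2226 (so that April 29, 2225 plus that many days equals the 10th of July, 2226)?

Apr 29, 2225 → Apr 29, 2226: 365 days.
Apr 29, 2226 → May 29, 2226: 30 days (April has 30).
May 29, 2226 → Jun 29, 2226: 31 days (May has 31).
Jun 29, 2226 → Jul 10, 2226: 11 days.
Total: 437 days.

437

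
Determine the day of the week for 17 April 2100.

Doomsday rule: the anchor day for the 2100s is Sunday. For year 00: 0÷12 = 0 r 0, and 0÷4 = 0, so 0+0+0 = 0.
Sunday + 0 ≡ Sunday — that's 2100's doomsday.
In April the doomsday date is Apr 4.
Apr 17 is 13 days after Apr 4; 13 mod 7 = 6, so Sunday + 6 = Saturday.

Saturday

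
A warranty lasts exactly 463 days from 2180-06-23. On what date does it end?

+365 (one year) → Jun 23, 2181 (98 left).
Jun has 30 days: +8 → Jul 1, 2181 (90 left).
Jul has 31 days: +31 → Aug 1, 2181 (59 left).
Aug has 31 days: +31 → Sep 1, 2181 (28 left).
+28 → Sep 29, 2181.

September 29, 2181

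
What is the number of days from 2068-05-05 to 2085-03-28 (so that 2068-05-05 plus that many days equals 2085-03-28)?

6171

May 5, 2068 → May 5, 2069: 365 days.
May 5, 2069 → May 5, 2070: 365 days.
May 5, 2070 → May 5, 2071: 365 days.
May 5, 2071 → May 5, 2072: 366 days (Feb 29, 2072 is in that span).
May 5, 2072 → May 5, 2073: 365 days.
May 5, 2073 → May 5, 2074: 365 days.
May 5, 2074 → May 5, 2075: 365 days.
May 5, 2075 → May 5, 2076: 366 days (Feb 29, 2076 is in that span).
May 5, 2076 → May 5, 2077: 365 days.
May 5, 2077 → May 5, 2078: 365 days.
May 5, 2078 → May 5, 2079: 365 days.
May 5, 2079 → May 5, 2080: 366 days (Feb 29, 2080 is in that span).
May 5, 2080 → May 5, 2081: 365 days.
May 5, 2081 → May 5, 2082: 365 days.
May 5, 2082 → May 5, 2083: 365 days.
May 5, 2083 → May 5, 2084: 366 days (Feb 29, 2084 is in that span).
May 5, 2084 → Jun 5, 2084: 31 days (May has 31).
Jun 5, 2084 → Jul 5, 2084: 30 days (June has 30).
Jul 5, 2084 → Aug 5, 2084: 31 days (July has 31).
Aug 5, 2084 → Sep 5, 2084: 31 days (August has 31).
Sep 5, 2084 → Oct 5, 2084: 30 days (September has 30).
Oct 5, 2084 → Nov 5, 2084: 31 days (October has 31).
Nov 5, 2084 → Dec 5, 2084: 30 days (November has 30).
Dec 5, 2084 → Jan 5, 2085: 31 days (December has 31).
Jan 5, 2085 → Feb 5, 2085: 31 days (January has 31).
Feb 5, 2085 → Mar 5, 2085: 28 days (February has 28).
Mar 5, 2085 → Mar 28, 2085: 23 days.
Total: 6171 days.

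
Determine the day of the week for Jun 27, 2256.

Doomsday rule: the anchor day for the 2200s is Friday. For year 56: 56÷12 = 4 r 8, and 8÷4 = 2, so 4+8+2 = 14.
Friday + 14 ≡ Friday — that's 2256's doomsday.
In June the doomsday date is Jun 6.
Jun 27 is 21 days after Jun 6; 21 mod 7 = 0, so Friday + 0 = Friday.

Friday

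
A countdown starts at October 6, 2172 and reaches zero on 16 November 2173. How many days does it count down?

406

Oct 6, 2172 → Oct 6, 2173: 365 days.
Oct 6, 2173 → Nov 6, 2173: 31 days (October has 31).
Nov 6, 2173 → Nov 16, 2173: 10 days.
Total: 406 days.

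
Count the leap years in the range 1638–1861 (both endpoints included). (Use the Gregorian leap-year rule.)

54

Multiples of 4 in [1638,1861]: 56.
Of those, multiples of 100: 2 (not leap unless ÷400).
Multiples of 400: 0.
Leap years = 56 − 2 + 0 = 54.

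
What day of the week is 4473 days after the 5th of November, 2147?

Sunday

Nov 5, 2147 is a Sunday.
4473 mod 7 = 0, so 4473 days after a Sunday is Sunday + 0 = Sunday.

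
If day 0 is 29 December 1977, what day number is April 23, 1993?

Dec 29, 1977 → Dec 29, 1978: 365 days.
Dec 29, 1978 → Dec 29, 1979: 365 days.
Dec 29, 1979 → Dec 29, 1980: 366 days (Feb 29, 1980 is in that span).
Dec 29, 1980 → Dec 29, 1981: 365 days.
Dec 29, 1981 → Dec 29, 1982: 365 days.
Dec 29, 1982 → Dec 29, 1983: 365 days.
Dec 29, 1983 → Dec 29, 1984: 366 days (Feb 29, 1984 is in that span).
Dec 29, 1984 → Dec 29, 1985: 365 days.
Dec 29, 1985 → Dec 29, 1986: 365 days.
Dec 29, 1986 → Dec 29, 1987: 365 days.
Dec 29, 1987 → Dec 29, 1988: 366 days (Feb 29, 1988 is in that span).
Dec 29, 1988 → Dec 29, 1989: 365 days.
Dec 29, 1989 → Dec 29, 1990: 365 days.
Dec 29, 1990 → Dec 29, 1991: 365 days.
Dec 29, 1991 → Dec 29, 1992: 366 days (Feb 29, 1992 is in that span).
Dec 29, 1992 → Jan 29, 1993: 31 days (December has 31).
Jan 29, 1993 → Feb 28, 1993: 30 days (January has 31).
Feb 28, 1993 → Mar 28, 1993: 28 days (February has 28).
Mar 28, 1993 → Apr 23, 1993: 26 days.
Total: 5594 days.

5594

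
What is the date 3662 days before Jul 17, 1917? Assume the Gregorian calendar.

July 8, 1907

−365 (one year) → Jul 17, 1916 (3297 left).
−366 (one year; includes Feb 29, 1916) → Jul 17, 1915 (2931 left).
−365 (one year) → Jul 17, 1914 (2566 left).
−365 (one year) → Jul 17, 1913 (2201 left).
−365 (one year) → Jul 17, 1912 (1836 left).
−366 (one year; includes Feb 29, 1912) → Jul 17, 1911 (1470 left).
−365 (one year) → Jul 17, 1910 (1105 left).
−365 (one year) → Jul 17, 1909 (740 left).
−365 (one year) → Jul 17, 1908 (375 left).
−17 → Jun 30, 1908 (end of Jun, 30 days; 358 left).
−30 → May 31, 1908 (end of May, 31 days; 328 left).
−31 → Apr 30, 1908 (end of Apr, 30 days; 297 left).
−30 → Mar 31, 1908 (end of Mar, 31 days; 267 left).
−31 → Feb 29, 1908 (end of Feb, 29 days; 236 left).
−29 → Jan 31, 1908 (end of Jan, 31 days; 207 left).
−31 → Dec 31, 1907 (end of Dec, 31 days; 176 left).
−31 → Nov 30, 1907 (end of Nov, 30 days; 145 left).
−30 → Oct 31, 1907 (end of Oct, 31 days; 115 left).
−31 → Sep 30, 1907 (end of Sep, 30 days; 84 left).
−30 → Aug 31, 1907 (end of Aug, 31 days; 54 left).
−31 → Jul 31, 1907 (end of Jul, 31 days; 23 left).
−23 → Jul 8, 1907.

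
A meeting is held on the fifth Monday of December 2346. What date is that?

December 1, 2346 is a Sunday.
The first Monday is therefore December 2 (1 days later).
The fifth Monday is 2 + 4×7 = December 30.

December 30, 2346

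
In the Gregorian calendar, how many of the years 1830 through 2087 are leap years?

Multiples of 4 in [1830,2087]: 64.
Of those, multiples of 100: 2 (not leap unless ÷400).
Multiples of 400: 1.
Leap years = 64 − 2 + 1 = 63.

63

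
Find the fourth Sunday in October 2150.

October 1, 2150 is a Thursday.
The first Sunday is therefore October 4 (3 days later).
The fourth Sunday is 4 + 3×7 = October 25.

October 25, 2150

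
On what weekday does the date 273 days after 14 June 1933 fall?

Jun 14, 1933 is a Wednesday.
273 mod 7 = 0, so 273 days after a Wednesday is Wednesday + 0 = Wednesday.

Wednesday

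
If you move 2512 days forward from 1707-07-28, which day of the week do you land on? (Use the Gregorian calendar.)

Wednesday

First find the weekday of Jul 28, 1707. Doomsday rule: the anchor day for the 1700s is Sunday. For year 07: 7÷12 = 0 r 7, and 7÷4 = 1, so 0+7+1 = 8.
Sunday + 8 ≡ Monday — that's 1707's doomsday.
In July the doomsday date is Jul 11.
Jul 28 is 17 days after Jul 11; 17 mod 7 = 3, so Monday + 3 = Thursday.
2512 mod 7 = 6, so 2512 days after a Thursday is Thursday + 6 = Wednesday.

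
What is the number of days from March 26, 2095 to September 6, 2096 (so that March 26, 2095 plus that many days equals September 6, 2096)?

Mar 26, 2095 → Mar 26, 2096: 366 days (Feb 29, 2096 is in that span).
Mar 26, 2096 → Apr 26, 2096: 31 days (March has 31).
Apr 26, 2096 → May 26, 2096: 30 days (April has 30).
May 26, 2096 → Jun 26, 2096: 31 days (May has 31).
Jun 26, 2096 → Jul 26, 2096: 30 days (June has 30).
Jul 26, 2096 → Aug 26, 2096: 31 days (July has 31).
Aug 26, 2096 → Sep 6, 2096: 11 days.
Total: 530 days.

530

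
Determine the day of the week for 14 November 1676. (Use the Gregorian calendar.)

Doomsday rule: the anchor day for the 1600s is Tuesday. For year 76: 76÷12 = 6 r 4, and 4÷4 = 1, so 6+4+1 = 11.
Tuesday + 11 ≡ Saturday — that's 1676's doomsday.
In November the doomsday date is Nov 7.
Nov 14 is 7 days after Nov 7; 7 mod 7 = 0, so Saturday + 0 = Saturday.

Saturday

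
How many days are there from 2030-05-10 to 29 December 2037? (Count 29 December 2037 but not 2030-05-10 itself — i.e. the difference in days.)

2790

May 10, 2030 → May 10, 2031: 365 days.
May 10, 2031 → May 10, 2032: 366 days (Feb 29, 2032 is in that span).
May 10, 2032 → May 10, 2033: 365 days.
May 10, 2033 → May 10, 2034: 365 days.
May 10, 2034 → May 10, 2035: 365 days.
May 10, 2035 → May 10, 2036: 366 days (Feb 29, 2036 is in that span).
May 10, 2036 → May 10, 2037: 365 days.
May 10, 2037 → Jun 10, 2037: 31 days (May has 31).
Jun 10, 2037 → Jul 10, 2037: 30 days (June has 30).
Jul 10, 2037 → Aug 10, 2037: 31 days (July has 31).
Aug 10, 2037 → Sep 10, 2037: 31 days (August has 31).
Sep 10, 2037 → Oct 10, 2037: 30 days (September has 30).
Oct 10, 2037 → Nov 10, 2037: 31 days (October has 31).
Nov 10, 2037 → Dec 10, 2037: 30 days (November has 30).
Dec 10, 2037 → Dec 29, 2037: 19 days.
Total: 2790 days.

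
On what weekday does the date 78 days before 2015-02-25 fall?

First find the weekday of Feb 25, 2015. Doomsday rule: the anchor day for the 2000s is Tuesday. For year 15: 15÷12 = 1 r 3, and 3÷4 = 0, so 1+3+0 = 4.
Tuesday + 4 ≡ Saturday — that's 2015's doomsday.
In February the doomsday date is Feb 28 (2015 is not a leap year).
Feb 25 is 3 days before Feb 28; 3 mod 7 = 3, so Saturday − 3 = Wednesday.
78 mod 7 = 1, so 78 days before a Wednesday is Wednesday − 1 = Tuesday.

Tuesday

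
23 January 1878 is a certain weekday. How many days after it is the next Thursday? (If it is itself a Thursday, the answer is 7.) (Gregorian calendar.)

Jan 23, 1878 is a Wednesday.
From Wednesday to the next Thursday is 1 day.

1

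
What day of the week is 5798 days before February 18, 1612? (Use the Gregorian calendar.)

Thursday

First find the weekday of Feb 18, 1612. Doomsday rule: the anchor day for the 1600s is Tuesday. For year 12: 12÷12 = 1 r 0, and 0÷4 = 0, so 1+0+0 = 1.
Tuesday + 1 ≡ Wednesday — that's 1612's doomsday.
In February the doomsday date is Feb 29 (1612 is a leap year (divisible by 4)).
Feb 18 is 11 days before Feb 29; 11 mod 7 = 4, so Wednesday − 4 = Saturday.
5798 mod 7 = 2, so 5798 days before a Saturday is Saturday − 2 = Thursday.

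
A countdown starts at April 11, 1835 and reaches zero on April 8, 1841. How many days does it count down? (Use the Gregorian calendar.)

2189

Apr 11, 1835 → Apr 11, 1836: 366 days (Feb 29, 1836 is in that span).
Apr 11, 1836 → Apr 11, 1837: 365 days.
Apr 11, 1837 → Apr 11, 1838: 365 days.
Apr 11, 1838 → Apr 11, 1839: 365 days.
Apr 11, 1839 → Apr 11, 1840: 366 days (Feb 29, 1840 is in that span).
Apr 11, 1840 → May 11, 1840: 30 days (April has 30).
May 11, 1840 → Jun 11, 1840: 31 days (May has 31).
Jun 11, 1840 → Jul 11, 1840: 30 days (June has 30).
Jul 11, 1840 → Aug 11, 1840: 31 days (July has 31).
Aug 11, 1840 → Sep 11, 1840: 31 days (August has 31).
Sep 11, 1840 → Oct 11, 1840: 30 days (September has 30).
Oct 11, 1840 → Nov 11, 1840: 31 days (October has 31).
Nov 11, 1840 → Dec 11, 1840: 30 days (November has 30).
Dec 11, 1840 → Jan 11, 1841: 31 days (December has 31).
Jan 11, 1841 → Feb 11, 1841: 31 days (January has 31).
Feb 11, 1841 → Mar 11, 1841: 28 days (February has 28).
Mar 11, 1841 → Apr 8, 1841: 28 days.
Total: 2189 days.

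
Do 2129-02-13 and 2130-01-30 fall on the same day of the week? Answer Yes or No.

No

From Feb 13, 2129 to Jan 30, 2130 is 351 days.
351 mod 7 = 1, so they are different weekdays.
(Feb 13, 2129 is a Sunday; Jan 30, 2130 is a Monday.)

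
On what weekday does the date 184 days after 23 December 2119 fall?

Monday

First find the weekday of Dec 23, 2119. Doomsday rule: the anchor day for the 2100s is Sunday. For year 19: 19÷12 = 1 r 7, and 7÷4 = 1, so 1+7+1 = 9.
Sunday + 9 ≡ Tuesday — that's 2119's doomsday.
In December the doomsday date is Dec 12.
Dec 23 is 11 days after Dec 12; 11 mod 7 = 4, so Tuesday + 4 = Saturday.
184 mod 7 = 2, so 184 days after a Saturday is Saturday + 2 = Monday.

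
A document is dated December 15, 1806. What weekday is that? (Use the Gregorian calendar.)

Monday

January 1, 1806 is a Wednesday.
Jan 1, 1806 → Feb 1, 1806: 31 days (January has 31).
Feb 1, 1806 → Mar 1, 1806: 28 days (February has 28).
Mar 1, 1806 → Apr 1, 1806: 31 days (March has 31).
Apr 1, 1806 → May 1, 1806: 30 days (April has 30).
May 1, 1806 → Jun 1, 1806: 31 days (May has 31).
Jun 1, 1806 → Jul 1, 1806: 30 days (June has 30).
Jul 1, 1806 → Aug 1, 1806: 31 days (July has 31).
Aug 1, 1806 → Sep 1, 1806: 31 days (August has 31).
Sep 1, 1806 → Oct 1, 1806: 30 days (September has 30).
Oct 1, 1806 → Nov 1, 1806: 31 days (October has 31).
Nov 1, 1806 → Dec 1, 1806: 30 days (November has 30).
Dec 1, 1806 → Dec 15, 1806: 14 days.
Total: 348 days.
348 mod 7 = 5, so Wednesday + 5 = Monday.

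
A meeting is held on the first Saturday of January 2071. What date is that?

January 3, 2071

January 1, 2071 is a Thursday.
The first Saturday is therefore January 3 (2 days later).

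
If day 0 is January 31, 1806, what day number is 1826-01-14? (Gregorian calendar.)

7288

Jan 31, 1806 → Jan 31, 1807: 365 days.
Jan 31, 1807 → Jan 31, 1808: 365 days.
Jan 31, 1808 → Jan 31, 1809: 366 days (Feb 29, 1808 is in that span).
Jan 31, 1809 → Jan 31, 1810: 365 days.
Jan 31, 1810 → Jan 31, 1811: 365 days.
Jan 31, 1811 → Jan 31, 1812: 365 days.
Jan 31, 1812 → Jan 31, 1813: 366 days (Feb 29, 1812 is in that span).
Jan 31, 1813 → Jan 31, 1814: 365 days.
Jan 31, 1814 → Jan 31, 1815: 365 days.
Jan 31, 1815 → Jan 31, 1816: 365 days.
Jan 31, 1816 → Jan 31, 1817: 366 days (Feb 29, 1816 is in that span).
Jan 31, 1817 → Jan 31, 1818: 365 days.
Jan 31, 1818 → Jan 31, 1819: 365 days.
Jan 31, 1819 → Jan 31, 1820: 365 days.
Jan 31, 1820 → Jan 31, 1821: 366 days (Feb 29, 1820 is in that span).
Jan 31, 1821 → Jan 31, 1822: 365 days.
Jan 31, 1822 → Jan 31, 1823: 365 days.
Jan 31, 1823 → Jan 31, 1824: 365 days.
Jan 31, 1824 → Jan 31, 1825: 366 days (Feb 29, 1824 is in that span).
Jan 31, 1825 → Feb 28, 1825: 28 days (January has 31).
Feb 28, 1825 → Mar 28, 1825: 28 days (February has 28).
Mar 28, 1825 → Apr 28, 1825: 31 days (March has 31).
Apr 28, 1825 → May 28, 1825: 30 days (April has 30).
May 28, 1825 → Jun 28, 1825: 31 days (May has 31).
Jun 28, 1825 → Jul 28, 1825: 30 days (June has 30).
Jul 28, 1825 → Aug 28, 1825: 31 days (July has 31).
Aug 28, 1825 → Sep 28, 1825: 31 days (August has 31).
Sep 28, 1825 → Oct 28, 1825: 30 days (September has 30).
Oct 28, 1825 → Nov 28, 1825: 31 days (October has 31).
Nov 28, 1825 → Dec 28, 1825: 30 days (November has 30).
Dec 28, 1825 → Jan 14, 1826: 17 days.
Total: 7288 days.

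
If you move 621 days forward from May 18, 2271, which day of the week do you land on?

Tuesday

May 18, 2271 is a Thursday.
621 mod 7 = 5, so 621 days after a Thursday is Thursday + 5 = Tuesday.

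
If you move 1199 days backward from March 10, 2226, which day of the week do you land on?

First find the weekday of Mar 10, 2226. Doomsday rule: the anchor day for the 2200s is Friday. For year 26: 26÷12 = 2 r 2, and 2÷4 = 0, so 2+2+0 = 4.
Friday + 4 ≡ Tuesday — that's 2226's doomsday.
In March the doomsday date is Mar 14.
Mar 10 is 4 days before Mar 14; 4 mod 7 = 4, so Tuesday − 4 = Friday.
1199 mod 7 = 2, so 1199 days before a Friday is Friday − 2 = Wednesday.

Wednesday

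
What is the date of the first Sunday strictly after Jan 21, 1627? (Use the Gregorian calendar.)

Jan 21, 1627 is a Thursday.
From Thursday to the next Sunday is 3 days.
Jan 21, 1627 + 3 = Jan 24, 1627.

January 24, 1627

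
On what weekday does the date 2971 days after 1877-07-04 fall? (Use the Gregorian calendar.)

Saturday

Jul 4, 1877 is a Wednesday.
2971 mod 7 = 3, so 2971 days after a Wednesday is Wednesday + 3 = Saturday.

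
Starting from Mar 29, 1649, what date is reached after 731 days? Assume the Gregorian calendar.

+365 (one year) → Mar 29, 1650 (366 left).
Mar has 31 days: +3 → Apr 1, 1650 (363 left).
Apr has 30 days: +30 → May 1, 1650 (333 left).
May has 31 days: +31 → Jun 1, 1650 (302 left).
Jun has 30 days: +30 → Jul 1, 1650 (272 left).
Jul has 31 days: +31 → Aug 1, 1650 (241 left).
Aug has 31 days: +31 → Sep 1, 1650 (210 left).
Sep has 30 days: +30 → Oct 1, 1650 (180 left).
Oct has 31 days: +31 → Nov 1, 1650 (149 left).
Nov has 30 days: +30 → Dec 1, 1650 (119 left).
Dec has 31 days: +31 → Jan 1, 1651 (88 left).
Jan has 31 days: +31 → Feb 1, 1651 (57 left).
Feb has 28 days: +28 → Mar 1, 1651 (29 left).
+29 → Mar 30, 1651.

March 30, 1651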